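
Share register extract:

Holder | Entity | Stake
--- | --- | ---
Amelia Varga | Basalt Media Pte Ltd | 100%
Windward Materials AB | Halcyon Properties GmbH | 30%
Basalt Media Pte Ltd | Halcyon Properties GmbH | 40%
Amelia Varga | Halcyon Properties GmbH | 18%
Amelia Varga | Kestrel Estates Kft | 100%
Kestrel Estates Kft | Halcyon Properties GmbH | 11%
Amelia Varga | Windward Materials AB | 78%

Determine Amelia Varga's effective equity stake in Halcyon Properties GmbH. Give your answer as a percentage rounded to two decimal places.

Amelia reaches Halcyon along 4 paths.
Via Windward: 78% × 30% = 23.4%.
Via Basalt: 100% × 40% = 40%.
Via Kestrel: 100% × 11% = 11%.
Direct stake: 18% = 18%.
Total: 23.4% + 40% + 11% + 18% = 92.4%.
Rounded: 92.40%.

92.40%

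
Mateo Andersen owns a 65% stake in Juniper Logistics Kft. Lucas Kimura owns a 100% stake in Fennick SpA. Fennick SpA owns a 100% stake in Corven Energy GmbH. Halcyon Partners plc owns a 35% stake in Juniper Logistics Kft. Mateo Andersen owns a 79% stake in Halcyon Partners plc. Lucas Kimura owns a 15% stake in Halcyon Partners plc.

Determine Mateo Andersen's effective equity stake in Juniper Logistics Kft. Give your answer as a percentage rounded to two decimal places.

92.65%

Mateo reaches Juniper along 2 paths.
Direct stake: 65% = 65%.
Via Halcyon: 79% × 35% = 27.65%.
Total: 65% + 27.65% = 92.65%.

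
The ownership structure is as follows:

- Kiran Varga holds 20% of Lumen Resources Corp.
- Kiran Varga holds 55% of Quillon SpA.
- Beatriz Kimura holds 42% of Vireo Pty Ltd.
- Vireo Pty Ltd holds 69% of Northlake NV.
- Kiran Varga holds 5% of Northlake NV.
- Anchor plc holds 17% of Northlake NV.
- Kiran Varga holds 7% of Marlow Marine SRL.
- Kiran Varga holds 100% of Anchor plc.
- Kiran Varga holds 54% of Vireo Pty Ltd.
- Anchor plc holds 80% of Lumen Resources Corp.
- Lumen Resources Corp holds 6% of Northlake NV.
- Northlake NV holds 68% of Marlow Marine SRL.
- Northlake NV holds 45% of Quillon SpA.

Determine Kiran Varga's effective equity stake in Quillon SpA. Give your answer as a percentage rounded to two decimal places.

84.37%

Kiran reaches Quillon along 6 paths.
Via Northlake: 5% × 45% = 2.25%.
Via Lumen → Northlake: 20% × 6% × 45% = 0.54%.
Via Anchor → Lumen → Northlake: 100% × 80% × 6% × 45% = 2.16%.
Via Vireo → Northlake: 54% × 69% × 45% = 16.767%.
Via Anchor → Northlake: 100% × 17% × 45% = 7.65%.
Direct stake: 55% = 55%.
Total: 2.25% + 0.54% + 2.16% + 16.767% + 7.65% + 55% = 84.367%.
Rounded: 84.37%.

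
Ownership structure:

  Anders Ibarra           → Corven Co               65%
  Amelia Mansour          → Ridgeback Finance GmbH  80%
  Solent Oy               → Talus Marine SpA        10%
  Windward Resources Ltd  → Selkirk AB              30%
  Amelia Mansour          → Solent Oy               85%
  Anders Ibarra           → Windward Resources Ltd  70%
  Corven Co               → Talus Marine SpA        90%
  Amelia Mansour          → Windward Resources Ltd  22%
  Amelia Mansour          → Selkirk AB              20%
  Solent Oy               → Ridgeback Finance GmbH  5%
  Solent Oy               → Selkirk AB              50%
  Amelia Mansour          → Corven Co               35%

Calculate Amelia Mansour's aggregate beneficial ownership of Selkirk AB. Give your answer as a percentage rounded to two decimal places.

69.10%

Amelia reaches Selkirk along 3 paths.
Via Solent: 85% × 50% = 42.5%.
Via Windward: 22% × 30% = 6.6%.
Direct stake: 20% = 20%.
Total: 42.5% + 6.6% + 20% = 69.1%.
Rounded: 69.10%.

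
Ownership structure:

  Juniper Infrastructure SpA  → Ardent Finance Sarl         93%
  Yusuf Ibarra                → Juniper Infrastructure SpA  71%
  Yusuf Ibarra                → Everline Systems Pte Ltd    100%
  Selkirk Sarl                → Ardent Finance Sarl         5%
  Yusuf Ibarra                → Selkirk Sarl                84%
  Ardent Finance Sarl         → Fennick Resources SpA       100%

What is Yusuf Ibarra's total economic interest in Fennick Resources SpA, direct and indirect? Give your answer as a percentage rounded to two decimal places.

70.23%

Yusuf reaches Fennick along 2 paths.
Via Juniper → Ardent: 71% × 93% × 100% = 66.03%.
Via Selkirk → Ardent: 84% × 5% × 100% = 4.2%.
Total: 66.03% + 4.2% = 70.23%.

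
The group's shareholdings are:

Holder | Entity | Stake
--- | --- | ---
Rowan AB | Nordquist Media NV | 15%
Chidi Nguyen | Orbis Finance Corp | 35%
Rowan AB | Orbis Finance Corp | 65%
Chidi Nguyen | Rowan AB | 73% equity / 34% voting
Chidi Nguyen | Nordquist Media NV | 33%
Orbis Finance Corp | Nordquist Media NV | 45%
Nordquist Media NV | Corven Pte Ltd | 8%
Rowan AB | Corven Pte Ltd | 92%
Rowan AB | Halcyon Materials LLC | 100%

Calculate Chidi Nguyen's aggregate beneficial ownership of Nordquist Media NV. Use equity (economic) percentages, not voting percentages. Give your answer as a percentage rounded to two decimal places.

81.05%

Chidi reaches Nordquist along 4 paths.
Direct stake: 33% = 33%.
Via Orbis: 35% × 45% = 15.75%.
Via Rowan → Orbis: 73% × 65% × 45% = 21.3525%.
Via Rowan: 73% × 15% = 10.95%.
Total: 33% + 15.75% + 21.3525% + 10.95% = 81.0525%.
Rounded: 81.05%.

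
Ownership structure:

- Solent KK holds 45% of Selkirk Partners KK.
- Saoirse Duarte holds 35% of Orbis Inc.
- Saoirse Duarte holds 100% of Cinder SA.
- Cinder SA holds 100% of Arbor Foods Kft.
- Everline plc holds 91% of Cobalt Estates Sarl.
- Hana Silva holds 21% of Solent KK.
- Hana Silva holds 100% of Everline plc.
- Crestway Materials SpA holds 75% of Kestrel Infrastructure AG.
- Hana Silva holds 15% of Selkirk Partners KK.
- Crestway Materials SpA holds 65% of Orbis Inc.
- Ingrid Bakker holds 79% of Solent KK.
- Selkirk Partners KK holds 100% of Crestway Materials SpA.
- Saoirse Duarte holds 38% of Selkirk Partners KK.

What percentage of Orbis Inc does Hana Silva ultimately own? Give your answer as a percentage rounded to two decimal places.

15.89%

Hana reaches Orbis along 2 paths.
Via Solent → Selkirk → Crestway: 21% × 45% × 100% × 65% = 6.1425%.
Via Selkirk → Crestway: 15% × 100% × 65% = 9.75%.
Total: 6.1425% + 9.75% = 15.8925%.
Rounded: 15.89%.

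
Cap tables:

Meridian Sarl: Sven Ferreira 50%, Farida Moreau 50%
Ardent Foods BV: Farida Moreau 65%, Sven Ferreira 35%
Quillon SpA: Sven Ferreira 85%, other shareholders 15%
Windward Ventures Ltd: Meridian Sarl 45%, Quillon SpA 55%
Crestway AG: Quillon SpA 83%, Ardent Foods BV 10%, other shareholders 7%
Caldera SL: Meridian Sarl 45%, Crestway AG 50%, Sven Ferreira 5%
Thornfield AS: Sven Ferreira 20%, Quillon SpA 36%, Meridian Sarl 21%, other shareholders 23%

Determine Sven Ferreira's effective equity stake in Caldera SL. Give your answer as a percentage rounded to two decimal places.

Sven reaches Caldera along 4 paths.
Via Meridian: 50% × 45% = 22.5%.
Via Quillon → Crestway: 85% × 83% × 50% = 35.275%.
Via Ardent → Crestway: 35% × 10% × 50% = 1.75%.
Direct stake: 5% = 5%.
Total: 22.5% + 35.275% + 1.75% + 5% = 64.525%.
Rounded: 64.53%.

64.53%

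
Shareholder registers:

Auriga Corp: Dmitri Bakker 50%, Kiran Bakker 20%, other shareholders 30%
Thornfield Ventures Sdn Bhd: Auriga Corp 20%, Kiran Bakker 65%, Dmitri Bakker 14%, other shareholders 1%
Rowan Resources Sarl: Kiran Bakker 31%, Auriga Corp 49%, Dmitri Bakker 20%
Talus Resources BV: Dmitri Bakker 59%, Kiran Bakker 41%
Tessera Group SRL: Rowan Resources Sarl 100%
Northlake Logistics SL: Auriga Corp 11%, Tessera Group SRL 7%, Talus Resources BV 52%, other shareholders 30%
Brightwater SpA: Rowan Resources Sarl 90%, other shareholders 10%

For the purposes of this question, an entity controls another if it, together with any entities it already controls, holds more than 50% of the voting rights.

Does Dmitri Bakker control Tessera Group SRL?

Dmitri holds 59% of Talus, so Dmitri controls Talus.
Talus holds 52% of Northlake, so Dmitri controls Northlake.
Neither Dmitri nor any entity Dmitri controls holds any voting interest in Tessera.
So Dmitri does not control Tessera.

No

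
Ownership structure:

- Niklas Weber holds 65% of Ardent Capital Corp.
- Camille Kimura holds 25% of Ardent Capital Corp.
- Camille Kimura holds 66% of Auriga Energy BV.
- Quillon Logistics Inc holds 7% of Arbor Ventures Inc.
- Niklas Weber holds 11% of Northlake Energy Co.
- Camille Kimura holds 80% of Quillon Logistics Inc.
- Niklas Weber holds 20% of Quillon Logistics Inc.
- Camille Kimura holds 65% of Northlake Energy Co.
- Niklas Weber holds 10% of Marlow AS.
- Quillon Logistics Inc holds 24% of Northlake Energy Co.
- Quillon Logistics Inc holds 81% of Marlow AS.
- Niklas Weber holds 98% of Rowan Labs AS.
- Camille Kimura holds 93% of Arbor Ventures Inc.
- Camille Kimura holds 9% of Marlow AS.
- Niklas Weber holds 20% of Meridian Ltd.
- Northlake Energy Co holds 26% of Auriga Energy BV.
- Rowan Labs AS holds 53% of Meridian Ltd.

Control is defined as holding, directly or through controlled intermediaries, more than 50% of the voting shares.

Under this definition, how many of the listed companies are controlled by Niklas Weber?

Niklas holds 98% of Rowan, so Niklas controls Rowan.
Niklas holds 65% of Ardent, so Niklas controls Ardent.
Niklas and Rowan together hold 20% + 53% = 73% of Meridian, so Niklas controls Meridian.
No other company's threshold is met.
Niklas controls 3 companies.

3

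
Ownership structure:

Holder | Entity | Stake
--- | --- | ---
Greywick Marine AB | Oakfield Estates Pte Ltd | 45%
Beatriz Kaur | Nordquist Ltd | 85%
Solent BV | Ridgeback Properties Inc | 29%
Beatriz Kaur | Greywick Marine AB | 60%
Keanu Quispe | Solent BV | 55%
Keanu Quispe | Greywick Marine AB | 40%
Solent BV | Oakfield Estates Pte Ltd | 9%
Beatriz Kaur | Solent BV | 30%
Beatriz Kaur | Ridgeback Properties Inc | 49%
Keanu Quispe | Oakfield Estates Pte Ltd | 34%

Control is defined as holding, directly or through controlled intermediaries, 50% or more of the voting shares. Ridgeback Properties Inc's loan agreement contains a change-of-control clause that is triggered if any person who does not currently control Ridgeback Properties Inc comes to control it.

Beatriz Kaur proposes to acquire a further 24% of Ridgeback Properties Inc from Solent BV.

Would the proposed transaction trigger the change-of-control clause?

Yes

The purchase adds only to Beatriz's holdings (Solent's stake shrinks), so Beatriz is the only person who could newly come to control Ridgeback.
Beatriz holds 60% of Greywick, so Beatriz controls Greywick.
Beatriz holds 85% of Nordquist, so Beatriz controls Nordquist.
In Ridgeback, Beatriz's side holds only 49%, not ≥ 50%.
So before the transaction, Beatriz does not control Ridgeback.
After the purchase, Beatriz's direct stake in Ridgeback rises to 49% + 24% = 73%, and Solent's stake falls to 5%.
Beatriz holds 73% of Ridgeback, so Beatriz controls Ridgeback.
Beatriz did not control Ridgeback before and does after, so the clause is triggered.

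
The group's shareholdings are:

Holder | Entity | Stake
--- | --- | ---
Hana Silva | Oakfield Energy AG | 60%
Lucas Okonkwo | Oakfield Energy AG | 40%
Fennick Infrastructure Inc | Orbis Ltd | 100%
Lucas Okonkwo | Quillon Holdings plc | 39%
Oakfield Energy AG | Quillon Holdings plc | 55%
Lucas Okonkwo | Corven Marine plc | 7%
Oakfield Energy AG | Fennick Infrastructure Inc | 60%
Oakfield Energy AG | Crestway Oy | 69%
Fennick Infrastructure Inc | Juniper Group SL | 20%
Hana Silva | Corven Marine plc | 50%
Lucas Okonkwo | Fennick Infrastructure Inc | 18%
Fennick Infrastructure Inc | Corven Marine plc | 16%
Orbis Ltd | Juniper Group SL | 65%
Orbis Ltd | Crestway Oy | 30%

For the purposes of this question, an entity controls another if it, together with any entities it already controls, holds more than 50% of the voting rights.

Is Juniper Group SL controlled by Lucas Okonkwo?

No

Lucas's largest direct stake is 40% in Oakfield, which does not meet the threshold, so Lucas controls no company.
Neither Lucas nor any entity Lucas controls holds any voting interest in Juniper.
So Lucas does not control Juniper.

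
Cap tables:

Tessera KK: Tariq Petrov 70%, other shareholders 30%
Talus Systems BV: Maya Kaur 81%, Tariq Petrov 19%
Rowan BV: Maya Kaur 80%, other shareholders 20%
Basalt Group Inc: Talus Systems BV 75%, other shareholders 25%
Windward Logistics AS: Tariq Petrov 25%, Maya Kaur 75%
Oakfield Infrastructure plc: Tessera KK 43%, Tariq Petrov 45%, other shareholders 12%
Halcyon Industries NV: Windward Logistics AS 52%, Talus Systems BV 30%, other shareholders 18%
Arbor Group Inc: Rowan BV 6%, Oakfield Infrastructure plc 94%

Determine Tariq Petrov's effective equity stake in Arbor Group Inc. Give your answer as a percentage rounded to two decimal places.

70.59%

Tariq reaches Arbor along 2 paths.
Via Tessera → Oakfield: 70% × 43% × 94% = 28.294%.
Via Oakfield: 45% × 94% = 42.3%.
Total: 28.294% + 42.3% = 70.594%.
Rounded: 70.59%.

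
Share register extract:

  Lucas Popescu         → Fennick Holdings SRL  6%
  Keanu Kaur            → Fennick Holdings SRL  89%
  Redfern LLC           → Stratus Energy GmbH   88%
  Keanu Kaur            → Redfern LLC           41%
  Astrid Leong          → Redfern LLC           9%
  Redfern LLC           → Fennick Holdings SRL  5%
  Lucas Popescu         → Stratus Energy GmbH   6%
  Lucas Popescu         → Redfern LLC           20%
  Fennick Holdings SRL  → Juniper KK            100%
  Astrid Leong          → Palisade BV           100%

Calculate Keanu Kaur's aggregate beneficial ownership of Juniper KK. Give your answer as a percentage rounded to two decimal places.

Keanu reaches Juniper along 2 paths.
Via Redfern → Fennick: 41% × 5% × 100% = 2.05%.
Via Fennick: 89% × 100% = 89%.
Total: 2.05% + 89% = 91.05%.

91.05%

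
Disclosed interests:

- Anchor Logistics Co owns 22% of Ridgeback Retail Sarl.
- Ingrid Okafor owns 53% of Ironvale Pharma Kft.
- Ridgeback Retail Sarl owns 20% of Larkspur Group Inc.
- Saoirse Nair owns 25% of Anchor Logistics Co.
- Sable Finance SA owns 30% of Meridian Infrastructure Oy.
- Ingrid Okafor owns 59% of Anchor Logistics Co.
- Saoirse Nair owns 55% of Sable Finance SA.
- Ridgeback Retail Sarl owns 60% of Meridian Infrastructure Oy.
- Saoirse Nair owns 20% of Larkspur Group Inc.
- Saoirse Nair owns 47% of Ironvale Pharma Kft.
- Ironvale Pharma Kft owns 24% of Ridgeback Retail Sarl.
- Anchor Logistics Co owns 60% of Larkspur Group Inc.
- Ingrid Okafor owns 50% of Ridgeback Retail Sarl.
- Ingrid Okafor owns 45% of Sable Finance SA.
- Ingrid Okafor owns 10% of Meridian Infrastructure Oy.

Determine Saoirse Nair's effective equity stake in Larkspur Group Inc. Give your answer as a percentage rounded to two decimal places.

38.36%

Saoirse reaches Larkspur along 4 paths.
Direct stake: 20% = 20%.
Via Anchor: 25% × 60% = 15%.
Via Ironvale → Ridgeback: 47% × 24% × 20% = 2.256%.
Via Anchor → Ridgeback: 25% × 22% × 20% = 1.1%.
Total: 20% + 15% + 2.256% + 1.1% = 38.356%.
Rounded: 38.36%.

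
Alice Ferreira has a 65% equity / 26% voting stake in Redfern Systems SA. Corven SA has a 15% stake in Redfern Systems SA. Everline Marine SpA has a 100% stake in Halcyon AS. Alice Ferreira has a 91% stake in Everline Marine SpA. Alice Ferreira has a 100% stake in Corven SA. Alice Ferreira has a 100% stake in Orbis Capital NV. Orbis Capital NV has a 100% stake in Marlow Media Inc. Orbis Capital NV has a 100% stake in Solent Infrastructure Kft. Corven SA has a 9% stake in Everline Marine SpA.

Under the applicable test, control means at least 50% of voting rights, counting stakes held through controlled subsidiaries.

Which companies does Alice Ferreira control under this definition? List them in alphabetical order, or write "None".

Corven SA, Everline Marine SpA, Halcyon AS, Marlow Media Inc, Orbis Capital NV, Solent Infrastructure Kft

Alice holds 100% of Corven, so Alice controls Corven.
Alice holds 100% of Orbis, so Alice controls Orbis.
Orbis holds 100% of Marlow, so Alice controls Marlow.
Corven and Alice together hold 9% + 91% = 100% of Everline, so Alice controls Everline.
Orbis holds 100% of Solent, so Alice controls Solent.
Everline holds 100% of Halcyon, so Alice controls Halcyon.
No other company's threshold is met.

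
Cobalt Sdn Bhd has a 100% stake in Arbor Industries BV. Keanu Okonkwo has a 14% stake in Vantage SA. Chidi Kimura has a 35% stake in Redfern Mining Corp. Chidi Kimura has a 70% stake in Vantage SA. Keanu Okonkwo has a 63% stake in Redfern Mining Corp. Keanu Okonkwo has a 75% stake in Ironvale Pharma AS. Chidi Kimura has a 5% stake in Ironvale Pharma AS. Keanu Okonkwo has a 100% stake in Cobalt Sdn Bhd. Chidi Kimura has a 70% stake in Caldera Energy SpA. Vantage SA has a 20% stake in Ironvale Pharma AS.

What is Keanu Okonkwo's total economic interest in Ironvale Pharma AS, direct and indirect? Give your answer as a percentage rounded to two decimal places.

77.80%

Keanu reaches Ironvale along 2 paths.
Direct stake: 75% = 75%.
Via Vantage: 14% × 20% = 2.8%.
Total: 75% + 2.8% = 77.8%.
Rounded: 77.80%.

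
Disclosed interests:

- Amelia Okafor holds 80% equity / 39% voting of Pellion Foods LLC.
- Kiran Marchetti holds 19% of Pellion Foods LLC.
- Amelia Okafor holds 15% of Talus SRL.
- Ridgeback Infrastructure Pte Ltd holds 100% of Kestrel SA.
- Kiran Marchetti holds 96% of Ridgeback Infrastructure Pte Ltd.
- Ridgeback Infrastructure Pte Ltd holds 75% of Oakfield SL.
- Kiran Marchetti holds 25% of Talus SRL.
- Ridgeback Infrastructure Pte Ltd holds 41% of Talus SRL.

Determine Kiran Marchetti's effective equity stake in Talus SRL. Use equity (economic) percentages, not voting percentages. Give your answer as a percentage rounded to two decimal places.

64.36%

Kiran reaches Talus along 2 paths.
Via Ridgeback: 96% × 41% = 39.36%.
Direct stake: 25% = 25%.
Total: 39.36% + 25% = 64.36%.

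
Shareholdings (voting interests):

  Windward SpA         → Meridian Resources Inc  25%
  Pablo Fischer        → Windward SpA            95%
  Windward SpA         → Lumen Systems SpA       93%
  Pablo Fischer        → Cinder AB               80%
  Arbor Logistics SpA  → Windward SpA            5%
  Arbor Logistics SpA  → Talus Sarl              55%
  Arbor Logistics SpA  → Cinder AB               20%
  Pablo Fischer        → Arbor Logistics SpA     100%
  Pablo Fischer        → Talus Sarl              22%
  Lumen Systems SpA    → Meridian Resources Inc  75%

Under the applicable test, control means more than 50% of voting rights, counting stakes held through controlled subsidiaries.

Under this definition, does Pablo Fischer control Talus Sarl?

Pablo holds 100% of Arbor, so Pablo controls Arbor.
Pablo and Arbor together hold 22% + 55% = 77% of Talus, so Pablo controls Talus.

Yes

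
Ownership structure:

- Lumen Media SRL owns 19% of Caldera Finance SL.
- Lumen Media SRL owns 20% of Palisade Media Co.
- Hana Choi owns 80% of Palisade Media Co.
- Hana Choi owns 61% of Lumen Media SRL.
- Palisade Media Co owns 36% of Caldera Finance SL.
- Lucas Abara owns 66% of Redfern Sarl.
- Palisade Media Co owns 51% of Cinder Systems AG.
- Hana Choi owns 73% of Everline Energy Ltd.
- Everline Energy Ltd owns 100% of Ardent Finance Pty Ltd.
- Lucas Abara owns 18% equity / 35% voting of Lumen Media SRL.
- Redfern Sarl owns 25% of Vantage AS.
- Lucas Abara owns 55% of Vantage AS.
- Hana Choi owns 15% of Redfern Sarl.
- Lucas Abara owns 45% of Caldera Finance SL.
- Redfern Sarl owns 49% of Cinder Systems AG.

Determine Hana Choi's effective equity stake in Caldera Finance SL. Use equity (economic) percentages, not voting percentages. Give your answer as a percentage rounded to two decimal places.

Hana reaches Caldera along 3 paths.
Via Lumen: 61% × 19% = 11.59%.
Via Palisade: 80% × 36% = 28.8%.
Via Lumen → Palisade: 61% × 20% × 36% = 4.392%.
Total: 11.59% + 28.8% + 4.392% = 44.782%.
Rounded: 44.78%.

44.78%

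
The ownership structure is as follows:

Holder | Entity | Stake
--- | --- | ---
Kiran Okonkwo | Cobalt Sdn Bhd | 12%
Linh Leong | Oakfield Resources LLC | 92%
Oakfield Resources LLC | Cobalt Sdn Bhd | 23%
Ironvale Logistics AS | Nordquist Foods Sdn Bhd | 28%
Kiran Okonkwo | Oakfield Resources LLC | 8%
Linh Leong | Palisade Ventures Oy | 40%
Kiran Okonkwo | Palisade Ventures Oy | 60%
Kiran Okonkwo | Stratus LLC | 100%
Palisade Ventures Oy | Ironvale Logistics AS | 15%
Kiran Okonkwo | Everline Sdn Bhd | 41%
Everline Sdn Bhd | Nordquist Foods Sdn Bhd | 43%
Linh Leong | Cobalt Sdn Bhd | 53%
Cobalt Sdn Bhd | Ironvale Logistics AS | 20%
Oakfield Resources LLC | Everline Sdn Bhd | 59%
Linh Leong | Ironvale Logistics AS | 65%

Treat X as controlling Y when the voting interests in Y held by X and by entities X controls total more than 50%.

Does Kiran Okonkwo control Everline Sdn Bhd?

Kiran holds 60% of Palisade, so Kiran controls Palisade.
Kiran holds 100% of Stratus, so Kiran controls Stratus.
In Everline, Kiran's side holds only 41%, not > 50%.
So Kiran does not control Everline.

No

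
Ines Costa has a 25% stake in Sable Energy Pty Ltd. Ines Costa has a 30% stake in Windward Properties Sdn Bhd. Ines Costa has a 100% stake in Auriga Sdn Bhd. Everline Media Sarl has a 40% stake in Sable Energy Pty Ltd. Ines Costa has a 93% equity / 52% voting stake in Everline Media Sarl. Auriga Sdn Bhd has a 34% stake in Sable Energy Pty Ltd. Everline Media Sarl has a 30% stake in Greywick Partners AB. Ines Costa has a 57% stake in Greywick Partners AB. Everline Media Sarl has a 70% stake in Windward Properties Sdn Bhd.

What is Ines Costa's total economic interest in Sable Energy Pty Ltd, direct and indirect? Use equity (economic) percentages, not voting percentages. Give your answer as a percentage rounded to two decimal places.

Ines reaches Sable along 3 paths.
Direct stake: 25% = 25%.
Via Auriga: 100% × 34% = 34%.
Via Everline: 93% × 40% = 37.2%.
Total: 25% + 34% + 37.2% = 96.2%.
Rounded: 96.20%.

96.20%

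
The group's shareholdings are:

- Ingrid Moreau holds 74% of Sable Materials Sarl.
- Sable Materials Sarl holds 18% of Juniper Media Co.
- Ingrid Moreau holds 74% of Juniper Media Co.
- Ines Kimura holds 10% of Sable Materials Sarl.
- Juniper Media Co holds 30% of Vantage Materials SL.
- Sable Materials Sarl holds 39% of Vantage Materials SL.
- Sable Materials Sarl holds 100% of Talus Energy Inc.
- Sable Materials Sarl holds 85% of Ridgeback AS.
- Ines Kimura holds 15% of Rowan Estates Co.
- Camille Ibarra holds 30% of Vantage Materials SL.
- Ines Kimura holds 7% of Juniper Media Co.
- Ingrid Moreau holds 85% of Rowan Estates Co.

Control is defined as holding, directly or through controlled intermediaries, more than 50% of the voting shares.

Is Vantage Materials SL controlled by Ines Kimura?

No

Ines's largest direct stake is 15% in Rowan, which does not meet the threshold, so Ines controls no company.
Neither Ines nor any entity Ines controls holds any voting interest in Vantage.
So Ines does not control Vantage.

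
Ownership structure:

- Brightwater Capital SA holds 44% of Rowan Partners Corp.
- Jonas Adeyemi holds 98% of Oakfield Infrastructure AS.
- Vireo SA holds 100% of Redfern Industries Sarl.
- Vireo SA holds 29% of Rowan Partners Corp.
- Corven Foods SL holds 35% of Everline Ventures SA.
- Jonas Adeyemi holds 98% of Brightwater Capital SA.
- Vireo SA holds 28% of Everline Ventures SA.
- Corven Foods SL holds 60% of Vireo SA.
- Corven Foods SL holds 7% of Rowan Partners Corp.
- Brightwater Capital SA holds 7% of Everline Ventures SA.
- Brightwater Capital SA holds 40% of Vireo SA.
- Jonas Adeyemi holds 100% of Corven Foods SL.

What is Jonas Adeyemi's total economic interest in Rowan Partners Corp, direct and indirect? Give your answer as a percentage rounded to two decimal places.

78.89%

Jonas reaches Rowan along 4 paths.
Via Corven: 100% × 7% = 7%.
Via Corven → Vireo: 100% × 60% × 29% = 17.4%.
Via Brightwater → Vireo: 98% × 40% × 29% = 11.368%.
Via Brightwater: 98% × 44% = 43.12%.
Total: 7% + 17.4% + 11.368% + 43.12% = 78.888%.
Rounded: 78.89%.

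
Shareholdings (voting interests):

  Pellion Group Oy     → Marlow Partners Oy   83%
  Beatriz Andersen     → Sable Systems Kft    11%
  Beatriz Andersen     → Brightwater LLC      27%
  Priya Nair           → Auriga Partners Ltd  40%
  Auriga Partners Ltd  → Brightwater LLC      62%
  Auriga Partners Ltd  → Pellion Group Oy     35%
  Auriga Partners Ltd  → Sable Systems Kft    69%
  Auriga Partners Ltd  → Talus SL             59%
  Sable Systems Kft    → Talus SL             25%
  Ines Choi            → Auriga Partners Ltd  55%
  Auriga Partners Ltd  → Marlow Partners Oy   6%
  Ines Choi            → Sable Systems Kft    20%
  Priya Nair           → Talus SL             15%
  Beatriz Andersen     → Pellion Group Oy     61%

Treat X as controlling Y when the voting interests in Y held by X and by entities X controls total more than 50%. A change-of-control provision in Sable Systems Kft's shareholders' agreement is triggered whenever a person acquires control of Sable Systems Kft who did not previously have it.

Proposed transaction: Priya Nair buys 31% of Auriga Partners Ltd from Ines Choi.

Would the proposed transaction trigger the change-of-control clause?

The purchase adds only to Priya's holdings (Ines's stake shrinks), so Priya is the only person who could newly come to control Sable.
Priya's largest direct stake is 40% in Auriga, which does not meet the threshold, so Priya controls no company.
Neither Priya nor any entity Priya controls holds any voting interest in Sable.
So before the transaction, Priya does not control Sable.
After the purchase, Priya's direct stake in Auriga rises to 40% + 31% = 71%, and Ines's stake falls to 24%.
Priya holds 71% of Auriga, so Priya controls Auriga.
Auriga holds 69% of Sable, so Priya controls Sable.
Priya did not control Sable before and does after, so the clause is triggered.

Yes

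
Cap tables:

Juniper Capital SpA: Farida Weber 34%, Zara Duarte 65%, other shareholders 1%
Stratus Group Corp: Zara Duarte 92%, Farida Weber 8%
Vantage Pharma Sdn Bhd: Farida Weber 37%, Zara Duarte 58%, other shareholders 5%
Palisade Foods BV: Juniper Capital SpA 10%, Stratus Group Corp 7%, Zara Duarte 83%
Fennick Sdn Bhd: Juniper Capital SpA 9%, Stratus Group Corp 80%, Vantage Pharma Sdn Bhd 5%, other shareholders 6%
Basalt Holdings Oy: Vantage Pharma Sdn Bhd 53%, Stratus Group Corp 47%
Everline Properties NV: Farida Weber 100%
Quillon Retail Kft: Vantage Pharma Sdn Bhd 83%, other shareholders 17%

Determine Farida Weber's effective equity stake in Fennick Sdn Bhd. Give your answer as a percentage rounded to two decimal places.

Farida reaches Fennick along 3 paths.
Via Juniper: 34% × 9% = 3.06%.
Via Stratus: 8% × 80% = 6.4%.
Via Vantage: 37% × 5% = 1.85%.
Total: 3.06% + 6.4% + 1.85% = 11.31%.

11.31%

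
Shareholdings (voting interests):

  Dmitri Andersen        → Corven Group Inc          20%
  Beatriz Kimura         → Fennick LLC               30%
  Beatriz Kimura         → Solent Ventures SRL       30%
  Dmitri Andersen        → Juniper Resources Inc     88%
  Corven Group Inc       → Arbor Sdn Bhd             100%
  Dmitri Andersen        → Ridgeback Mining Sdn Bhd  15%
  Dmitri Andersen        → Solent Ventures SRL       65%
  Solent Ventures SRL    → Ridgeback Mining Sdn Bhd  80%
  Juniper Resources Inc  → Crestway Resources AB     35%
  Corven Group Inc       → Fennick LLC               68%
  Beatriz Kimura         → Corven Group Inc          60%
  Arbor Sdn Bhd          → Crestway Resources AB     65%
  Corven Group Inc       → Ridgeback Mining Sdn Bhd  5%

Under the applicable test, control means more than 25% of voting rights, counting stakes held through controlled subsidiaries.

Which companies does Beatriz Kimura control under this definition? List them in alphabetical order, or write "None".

Beatriz holds 60% of Corven, so Beatriz controls Corven.
Beatriz holds 30% of Solent, so Beatriz controls Solent.
Corven and Solent together hold 5% + 80% = 85% of Ridgeback, so Beatriz controls Ridgeback.
Corven and Beatriz together hold 68% + 30% = 98% of Fennick, so Beatriz controls Fennick.
Corven holds 100% of Arbor, so Beatriz controls Arbor.
Arbor holds 65% of Crestway, so Beatriz controls Crestway.
No other company's threshold is met.

Arbor Sdn Bhd, Corven Group Inc, Crestway Resources AB, Fennick LLC, Ridgeback Mining Sdn Bhd, Solent Ventures SRL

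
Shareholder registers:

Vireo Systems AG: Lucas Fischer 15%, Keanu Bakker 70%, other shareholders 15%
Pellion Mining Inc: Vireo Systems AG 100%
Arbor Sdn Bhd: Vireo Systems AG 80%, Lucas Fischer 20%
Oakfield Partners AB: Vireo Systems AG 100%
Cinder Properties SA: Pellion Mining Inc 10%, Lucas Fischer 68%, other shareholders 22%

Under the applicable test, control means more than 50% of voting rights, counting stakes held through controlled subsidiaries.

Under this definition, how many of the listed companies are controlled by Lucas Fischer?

Lucas holds 68% of Cinder, so Lucas controls Cinder.
No other company's threshold is met.
Lucas controls 1 company.

1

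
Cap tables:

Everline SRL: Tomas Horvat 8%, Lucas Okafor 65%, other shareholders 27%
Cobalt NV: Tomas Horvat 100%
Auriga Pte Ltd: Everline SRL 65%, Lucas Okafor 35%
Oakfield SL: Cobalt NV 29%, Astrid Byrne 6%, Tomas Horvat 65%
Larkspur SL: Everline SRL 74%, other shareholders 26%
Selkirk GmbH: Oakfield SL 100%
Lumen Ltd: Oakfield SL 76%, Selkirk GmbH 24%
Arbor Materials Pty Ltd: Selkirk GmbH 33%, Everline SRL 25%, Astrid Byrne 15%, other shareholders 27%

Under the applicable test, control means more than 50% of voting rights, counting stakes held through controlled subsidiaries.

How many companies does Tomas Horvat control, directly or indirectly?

Tomas holds 100% of Cobalt, so Tomas controls Cobalt.
Cobalt and Tomas together hold 29% + 65% = 94% of Oakfield, so Tomas controls Oakfield.
Oakfield holds 100% of Selkirk, so Tomas controls Selkirk.
Oakfield and Selkirk together hold 76% + 24% = 100% of Lumen, so Tomas controls Lumen.
No other company's threshold is met.
Tomas controls 4 companies.

4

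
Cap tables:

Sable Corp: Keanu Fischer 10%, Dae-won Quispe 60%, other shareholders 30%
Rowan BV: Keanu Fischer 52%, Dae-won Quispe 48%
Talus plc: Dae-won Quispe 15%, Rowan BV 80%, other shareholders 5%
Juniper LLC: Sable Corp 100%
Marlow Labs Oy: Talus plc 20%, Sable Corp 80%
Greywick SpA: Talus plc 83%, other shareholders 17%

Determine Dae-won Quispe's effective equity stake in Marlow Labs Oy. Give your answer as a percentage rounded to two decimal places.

58.68%

Dae-won reaches Marlow along 3 paths.
Via Talus: 15% × 20% = 3%.
Via Rowan → Talus: 48% × 80% × 20% = 7.68%.
Via Sable: 60% × 80% = 48%.
Total: 3% + 7.68% + 48% = 58.68%.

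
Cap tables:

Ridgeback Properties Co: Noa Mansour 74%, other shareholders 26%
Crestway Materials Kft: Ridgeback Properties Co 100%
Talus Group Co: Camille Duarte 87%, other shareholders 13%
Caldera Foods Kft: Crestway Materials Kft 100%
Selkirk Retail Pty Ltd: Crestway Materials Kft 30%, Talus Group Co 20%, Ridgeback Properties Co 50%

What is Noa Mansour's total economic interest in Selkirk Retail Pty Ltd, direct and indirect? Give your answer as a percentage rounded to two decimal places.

59.20%

Noa reaches Selkirk along 2 paths.
Via Ridgeback → Crestway: 74% × 100% × 30% = 22.2%.
Via Ridgeback: 74% × 50% = 37%.
Total: 22.2% + 37% = 59.2%.
Rounded: 59.20%.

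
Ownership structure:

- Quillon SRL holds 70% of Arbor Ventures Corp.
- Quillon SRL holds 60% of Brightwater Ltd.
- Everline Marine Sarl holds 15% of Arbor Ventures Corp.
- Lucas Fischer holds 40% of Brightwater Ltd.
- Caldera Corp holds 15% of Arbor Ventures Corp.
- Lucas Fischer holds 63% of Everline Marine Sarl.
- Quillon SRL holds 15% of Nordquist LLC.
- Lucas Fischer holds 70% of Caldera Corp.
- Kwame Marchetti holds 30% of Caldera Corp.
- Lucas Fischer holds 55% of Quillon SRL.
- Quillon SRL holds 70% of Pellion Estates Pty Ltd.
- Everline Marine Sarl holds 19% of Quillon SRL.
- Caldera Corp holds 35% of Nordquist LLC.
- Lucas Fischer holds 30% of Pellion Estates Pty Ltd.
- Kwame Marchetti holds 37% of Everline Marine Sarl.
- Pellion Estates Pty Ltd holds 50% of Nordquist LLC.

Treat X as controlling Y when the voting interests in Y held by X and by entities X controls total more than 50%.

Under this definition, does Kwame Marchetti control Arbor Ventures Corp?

Kwame's largest direct stake is 37% in Everline, which does not meet the threshold, so Kwame controls no company.
Neither Kwame nor any entity Kwame controls holds any voting interest in Arbor.
So Kwame does not control Arbor.

No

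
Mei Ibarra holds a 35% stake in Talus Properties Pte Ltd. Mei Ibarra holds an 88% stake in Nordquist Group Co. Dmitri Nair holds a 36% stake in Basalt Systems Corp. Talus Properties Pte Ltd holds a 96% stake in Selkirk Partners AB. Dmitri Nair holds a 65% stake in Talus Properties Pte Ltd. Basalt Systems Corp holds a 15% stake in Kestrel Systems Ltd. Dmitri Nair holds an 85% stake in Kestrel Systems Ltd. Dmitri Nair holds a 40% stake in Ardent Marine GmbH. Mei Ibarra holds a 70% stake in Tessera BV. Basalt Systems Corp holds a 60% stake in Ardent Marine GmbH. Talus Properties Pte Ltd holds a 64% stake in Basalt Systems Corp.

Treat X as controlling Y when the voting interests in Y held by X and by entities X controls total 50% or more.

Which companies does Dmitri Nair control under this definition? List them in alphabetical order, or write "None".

Dmitri holds 65% of Talus, so Dmitri controls Talus.
Talus holds 96% of Selkirk, so Dmitri controls Selkirk.
Dmitri and Talus together hold 36% + 64% = 100% of Basalt, so Dmitri controls Basalt.
Basalt and Dmitri together hold 15% + 85% = 100% of Kestrel, so Dmitri controls Kestrel.
Basalt and Dmitri together hold 60% + 40% = 100% of Ardent, so Dmitri controls Ardent.
No other company's threshold is met.

Ardent Marine GmbH, Basalt Systems Corp, Kestrel Systems Ltd, Selkirk Partners AB, Talus Properties Pte Ltd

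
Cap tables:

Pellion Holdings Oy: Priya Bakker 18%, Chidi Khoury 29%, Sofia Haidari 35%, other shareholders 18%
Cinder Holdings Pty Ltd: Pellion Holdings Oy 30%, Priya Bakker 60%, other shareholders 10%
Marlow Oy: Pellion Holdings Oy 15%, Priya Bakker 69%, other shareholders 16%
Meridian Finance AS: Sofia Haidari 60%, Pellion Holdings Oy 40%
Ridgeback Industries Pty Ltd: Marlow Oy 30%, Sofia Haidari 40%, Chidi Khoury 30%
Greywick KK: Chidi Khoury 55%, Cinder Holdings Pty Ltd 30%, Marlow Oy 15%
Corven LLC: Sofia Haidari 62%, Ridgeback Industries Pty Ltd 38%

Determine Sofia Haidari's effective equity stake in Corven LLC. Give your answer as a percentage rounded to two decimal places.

Sofia reaches Corven along 3 paths.
Direct stake: 62% = 62%.
Via Pellion → Marlow → Ridgeback: 35% × 15% × 30% × 38% = 0.5985%.
Via Ridgeback: 40% × 38% = 15.2%.
Total: 62% + 0.5985% + 15.2% = 77.7985%.
Rounded: 77.80%.

77.80%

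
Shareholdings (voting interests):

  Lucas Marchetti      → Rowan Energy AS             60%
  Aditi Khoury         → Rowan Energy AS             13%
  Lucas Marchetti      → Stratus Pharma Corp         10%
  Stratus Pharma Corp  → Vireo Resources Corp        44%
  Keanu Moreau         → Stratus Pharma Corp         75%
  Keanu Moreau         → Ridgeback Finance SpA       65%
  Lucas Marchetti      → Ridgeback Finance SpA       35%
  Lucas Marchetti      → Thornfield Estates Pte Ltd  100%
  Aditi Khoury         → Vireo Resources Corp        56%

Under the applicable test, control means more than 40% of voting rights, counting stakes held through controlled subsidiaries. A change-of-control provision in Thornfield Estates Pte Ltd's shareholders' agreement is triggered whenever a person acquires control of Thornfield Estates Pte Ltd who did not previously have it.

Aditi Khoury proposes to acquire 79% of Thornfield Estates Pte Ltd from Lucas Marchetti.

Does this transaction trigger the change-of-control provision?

The purchase adds only to Aditi's holdings (Lucas's stake shrinks), so Aditi is the only person who could newly come to control Thornfield.
Aditi holds 56% of Vireo, so Aditi controls Vireo.
Neither Aditi nor any entity Aditi controls holds any voting interest in Thornfield.
So before the transaction, Aditi does not control Thornfield.
After the purchase, Aditi holds 79% of Thornfield directly, and Lucas's stake falls to 21%.
Aditi holds 79% of Thornfield, so Aditi controls Thornfield.
Aditi did not control Thornfield before and does after, so the clause is triggered.

Yes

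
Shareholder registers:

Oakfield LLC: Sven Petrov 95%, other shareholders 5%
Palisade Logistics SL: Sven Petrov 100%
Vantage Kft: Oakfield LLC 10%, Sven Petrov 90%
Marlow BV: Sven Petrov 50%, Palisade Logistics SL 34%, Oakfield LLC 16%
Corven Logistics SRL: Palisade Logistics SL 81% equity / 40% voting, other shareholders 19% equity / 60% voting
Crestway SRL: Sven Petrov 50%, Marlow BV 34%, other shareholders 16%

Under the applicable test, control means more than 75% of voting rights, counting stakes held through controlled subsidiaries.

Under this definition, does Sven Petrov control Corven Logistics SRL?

Sven holds 95% of Oakfield, so Sven controls Oakfield.
Sven holds 100% of Palisade, so Sven controls Palisade.
Oakfield and Sven together hold 10% + 90% = 100% of Vantage, so Sven controls Vantage.
Sven and Palisade and Oakfield together hold 50% + 34% + 16% = 100% of Marlow, so Sven controls Marlow.
Sven and Marlow together hold 50% + 34% = 84% of Crestway, so Sven controls Crestway.
In Corven, Sven's side holds only 40%, not > 75%.
So Sven does not control Corven.

No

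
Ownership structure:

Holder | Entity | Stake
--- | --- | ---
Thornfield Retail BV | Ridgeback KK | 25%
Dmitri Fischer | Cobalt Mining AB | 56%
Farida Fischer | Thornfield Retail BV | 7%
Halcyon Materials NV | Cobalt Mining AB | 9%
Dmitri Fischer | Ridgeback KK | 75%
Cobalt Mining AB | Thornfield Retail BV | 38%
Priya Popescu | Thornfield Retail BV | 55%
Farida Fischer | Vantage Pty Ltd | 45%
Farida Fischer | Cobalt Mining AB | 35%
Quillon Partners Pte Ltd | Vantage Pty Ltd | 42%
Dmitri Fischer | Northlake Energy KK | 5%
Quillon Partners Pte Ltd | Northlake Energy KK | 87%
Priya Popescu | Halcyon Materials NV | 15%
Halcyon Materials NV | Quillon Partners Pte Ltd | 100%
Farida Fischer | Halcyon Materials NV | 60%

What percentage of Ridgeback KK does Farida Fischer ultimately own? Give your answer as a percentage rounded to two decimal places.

Farida reaches Ridgeback along 3 paths.
Via Thornfield: 7% × 25% = 1.75%.
Via Cobalt → Thornfield: 35% × 38% × 25% = 3.325%.
Via Halcyon → Cobalt → Thornfield: 60% × 9% × 38% × 25% = 0.513%.
Total: 1.75% + 3.325% + 0.513% = 5.588%.
Rounded: 5.59%.

5.59%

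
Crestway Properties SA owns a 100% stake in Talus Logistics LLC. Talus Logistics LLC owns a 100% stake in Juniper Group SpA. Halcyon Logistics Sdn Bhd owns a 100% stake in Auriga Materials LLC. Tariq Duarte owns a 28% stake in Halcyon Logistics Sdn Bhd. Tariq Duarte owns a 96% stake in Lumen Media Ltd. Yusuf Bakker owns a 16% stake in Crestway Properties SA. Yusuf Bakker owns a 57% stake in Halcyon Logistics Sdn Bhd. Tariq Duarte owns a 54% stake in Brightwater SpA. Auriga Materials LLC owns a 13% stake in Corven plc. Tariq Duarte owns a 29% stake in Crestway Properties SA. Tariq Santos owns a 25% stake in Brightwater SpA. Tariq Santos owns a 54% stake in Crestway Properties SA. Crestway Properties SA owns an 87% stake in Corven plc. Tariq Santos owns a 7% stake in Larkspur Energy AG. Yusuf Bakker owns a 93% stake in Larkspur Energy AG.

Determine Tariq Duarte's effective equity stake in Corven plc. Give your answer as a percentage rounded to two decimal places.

28.87%

Tariq Duarte reaches Corven along 2 paths.
Via Halcyon → Auriga: 28% × 100% × 13% = 3.64%.
Via Crestway: 29% × 87% = 25.23%.
Total: 3.64% + 25.23% = 28.87%.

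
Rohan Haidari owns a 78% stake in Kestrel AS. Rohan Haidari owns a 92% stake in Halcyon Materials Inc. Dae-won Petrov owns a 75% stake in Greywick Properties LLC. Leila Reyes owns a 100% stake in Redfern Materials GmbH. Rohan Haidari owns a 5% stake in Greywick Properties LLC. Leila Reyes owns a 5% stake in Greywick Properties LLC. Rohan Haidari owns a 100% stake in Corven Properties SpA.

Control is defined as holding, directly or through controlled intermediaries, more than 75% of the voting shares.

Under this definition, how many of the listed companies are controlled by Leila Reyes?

1

Leila holds 100% of Redfern, so Leila controls Redfern.
No other company's threshold is met.
Leila controls 1 company.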